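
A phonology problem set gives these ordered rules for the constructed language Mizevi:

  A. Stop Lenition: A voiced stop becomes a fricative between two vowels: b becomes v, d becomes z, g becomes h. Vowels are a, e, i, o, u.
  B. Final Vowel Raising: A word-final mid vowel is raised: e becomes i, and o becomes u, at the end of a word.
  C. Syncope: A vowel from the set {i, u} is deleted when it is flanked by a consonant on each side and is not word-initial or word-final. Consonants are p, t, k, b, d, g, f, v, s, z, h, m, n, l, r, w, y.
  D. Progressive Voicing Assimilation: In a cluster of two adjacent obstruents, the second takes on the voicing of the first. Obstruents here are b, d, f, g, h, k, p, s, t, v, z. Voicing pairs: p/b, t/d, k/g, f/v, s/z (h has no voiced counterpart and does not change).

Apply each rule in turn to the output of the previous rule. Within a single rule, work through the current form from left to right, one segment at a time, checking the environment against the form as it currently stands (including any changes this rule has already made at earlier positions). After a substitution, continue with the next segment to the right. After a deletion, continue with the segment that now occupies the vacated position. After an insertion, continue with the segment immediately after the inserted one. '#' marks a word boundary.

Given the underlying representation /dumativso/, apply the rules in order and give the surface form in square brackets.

A Stop Lenition: no change — [dumativso]
B Final Vowel Raising: [dumativso] → [dumativsu]
C Syncope: [dumativsu] → [dmatvsu]
D Progressive Voicing Assimilation: [dmatvsu] → [dmatfsu]

[dmatfsu]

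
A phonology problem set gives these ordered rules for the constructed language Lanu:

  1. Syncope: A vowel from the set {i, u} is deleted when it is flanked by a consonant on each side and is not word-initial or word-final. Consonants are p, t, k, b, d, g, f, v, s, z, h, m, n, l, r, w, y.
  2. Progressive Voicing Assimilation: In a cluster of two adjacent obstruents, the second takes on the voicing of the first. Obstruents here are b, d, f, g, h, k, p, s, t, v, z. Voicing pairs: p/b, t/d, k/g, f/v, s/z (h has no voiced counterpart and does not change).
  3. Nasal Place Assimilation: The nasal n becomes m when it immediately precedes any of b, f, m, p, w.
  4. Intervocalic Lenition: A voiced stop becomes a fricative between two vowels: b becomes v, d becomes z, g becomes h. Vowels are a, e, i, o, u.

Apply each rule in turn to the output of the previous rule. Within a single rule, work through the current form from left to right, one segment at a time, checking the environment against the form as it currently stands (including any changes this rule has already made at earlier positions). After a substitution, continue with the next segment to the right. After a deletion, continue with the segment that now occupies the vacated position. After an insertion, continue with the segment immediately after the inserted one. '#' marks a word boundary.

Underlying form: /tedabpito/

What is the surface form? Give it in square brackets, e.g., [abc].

[tezabbdo]

1 Syncope: [tedabpito] → [tedabpto]
2 Progressive Voicing Assimilation: [tedabpto] → [tedabbdo]
3 Nasal Place Assimilation: no change — [tedabbdo]
4 Intervocalic Lenition: [tedabbdo] → [tezabbdo]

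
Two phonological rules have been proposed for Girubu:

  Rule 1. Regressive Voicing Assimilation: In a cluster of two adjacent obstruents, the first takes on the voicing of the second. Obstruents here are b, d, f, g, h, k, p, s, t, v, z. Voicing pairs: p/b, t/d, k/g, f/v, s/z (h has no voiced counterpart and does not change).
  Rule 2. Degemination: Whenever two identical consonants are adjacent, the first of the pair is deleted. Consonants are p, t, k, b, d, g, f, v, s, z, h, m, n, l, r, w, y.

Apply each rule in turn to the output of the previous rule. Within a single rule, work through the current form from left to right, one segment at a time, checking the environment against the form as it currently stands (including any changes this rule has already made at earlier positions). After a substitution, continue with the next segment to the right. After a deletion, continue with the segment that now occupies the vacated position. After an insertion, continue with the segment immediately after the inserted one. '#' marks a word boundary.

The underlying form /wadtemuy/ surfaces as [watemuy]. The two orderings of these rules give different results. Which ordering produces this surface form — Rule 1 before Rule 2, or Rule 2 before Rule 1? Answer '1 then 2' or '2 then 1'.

Order 1 then 2:
  1 Regressive Voicing Assimilation: [wadtemuy] → [wattemuy]
  2 Degemination: [wattemuy] → [watemuy]
  result: [watemuy]
Order 2 then 1:
  2 Degemination: no change — [wadtemuy]
  1 Regressive Voicing Assimilation: [wadtemuy] → [wattemuy]
  result: [wattemuy]

1 then 2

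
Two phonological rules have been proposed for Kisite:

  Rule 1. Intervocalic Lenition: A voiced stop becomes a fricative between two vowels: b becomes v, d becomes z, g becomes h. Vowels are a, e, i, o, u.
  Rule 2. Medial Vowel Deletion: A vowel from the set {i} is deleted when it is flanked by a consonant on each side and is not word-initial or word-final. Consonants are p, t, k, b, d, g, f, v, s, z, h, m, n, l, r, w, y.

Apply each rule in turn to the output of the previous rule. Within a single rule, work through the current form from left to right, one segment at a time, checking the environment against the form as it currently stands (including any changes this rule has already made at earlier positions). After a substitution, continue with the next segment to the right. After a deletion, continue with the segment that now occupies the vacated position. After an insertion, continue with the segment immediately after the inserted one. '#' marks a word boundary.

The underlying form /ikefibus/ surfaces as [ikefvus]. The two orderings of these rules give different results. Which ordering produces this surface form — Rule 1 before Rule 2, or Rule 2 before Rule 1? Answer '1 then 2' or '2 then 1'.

Order 1 then 2:
  1 Intervocalic Lenition: [ikefibus] → [ikefivus]
  2 Medial Vowel Deletion: [ikefivus] → [ikefvus]
  result: [ikefvus]
Order 2 then 1:
  2 Medial Vowel Deletion: [ikefibus] → [ikefbus]
  1 Intervocalic Lenition: no change — [ikefbus]
  result: [ikefbus]

1 then 2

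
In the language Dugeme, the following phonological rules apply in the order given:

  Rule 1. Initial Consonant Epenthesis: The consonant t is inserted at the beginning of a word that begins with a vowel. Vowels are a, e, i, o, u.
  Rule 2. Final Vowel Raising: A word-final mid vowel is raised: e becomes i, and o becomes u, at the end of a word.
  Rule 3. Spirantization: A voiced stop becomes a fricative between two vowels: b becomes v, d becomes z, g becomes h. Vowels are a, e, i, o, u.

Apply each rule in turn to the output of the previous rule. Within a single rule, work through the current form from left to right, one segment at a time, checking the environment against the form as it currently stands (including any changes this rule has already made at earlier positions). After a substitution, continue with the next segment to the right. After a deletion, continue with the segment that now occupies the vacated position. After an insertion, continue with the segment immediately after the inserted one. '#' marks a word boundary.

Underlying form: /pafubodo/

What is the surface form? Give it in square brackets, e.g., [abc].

Rule 1 Initial Consonant Epenthesis: no change — [pafubodo]
Rule 2 Final Vowel Raising: [pafubodo] → [pafubodu]
Rule 3 Spirantization: [pafubodu] → [pafuvozu]

[pafuvozu]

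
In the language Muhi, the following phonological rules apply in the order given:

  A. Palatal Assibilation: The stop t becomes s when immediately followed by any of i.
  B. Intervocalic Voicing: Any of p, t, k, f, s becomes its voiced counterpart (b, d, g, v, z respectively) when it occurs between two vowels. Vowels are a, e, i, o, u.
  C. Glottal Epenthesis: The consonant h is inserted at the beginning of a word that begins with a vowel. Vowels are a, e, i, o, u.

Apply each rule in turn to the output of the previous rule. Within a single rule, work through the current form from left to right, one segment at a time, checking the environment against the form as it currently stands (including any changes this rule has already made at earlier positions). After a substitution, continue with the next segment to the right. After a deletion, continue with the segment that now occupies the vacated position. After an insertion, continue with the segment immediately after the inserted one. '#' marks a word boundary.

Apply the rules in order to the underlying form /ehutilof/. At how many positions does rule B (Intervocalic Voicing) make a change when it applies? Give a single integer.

A Palatal Assibilation: [ehutilof] → [ehusilof]
B Intervocalic Voicing: [ehusilof] → [ehuzilof]
C Glottal Epenthesis: [ehuzilof] → [hehuzilof]
Rule B changed 1 position(s).

1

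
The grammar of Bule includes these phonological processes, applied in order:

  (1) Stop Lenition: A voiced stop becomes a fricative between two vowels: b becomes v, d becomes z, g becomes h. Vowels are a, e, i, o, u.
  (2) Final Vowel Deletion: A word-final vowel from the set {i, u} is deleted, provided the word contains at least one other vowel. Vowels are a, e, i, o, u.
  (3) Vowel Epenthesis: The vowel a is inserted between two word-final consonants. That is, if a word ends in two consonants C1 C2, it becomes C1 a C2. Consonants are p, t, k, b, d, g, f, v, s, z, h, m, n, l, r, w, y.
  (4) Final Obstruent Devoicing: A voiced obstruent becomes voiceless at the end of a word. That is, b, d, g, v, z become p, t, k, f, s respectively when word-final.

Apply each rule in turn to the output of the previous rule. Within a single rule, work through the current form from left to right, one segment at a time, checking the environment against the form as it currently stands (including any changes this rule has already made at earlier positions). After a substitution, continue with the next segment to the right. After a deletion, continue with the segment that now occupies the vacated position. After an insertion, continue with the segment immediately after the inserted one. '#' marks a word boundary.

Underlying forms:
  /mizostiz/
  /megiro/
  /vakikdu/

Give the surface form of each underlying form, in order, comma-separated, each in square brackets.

[mizostis], [mehiro], [vakikat]

/mizostiz/:
  (1) Stop Lenition: no change — [mizostiz]
  (2) Final Vowel Deletion: no change — [mizostiz]
  (3) Vowel Epenthesis: no change — [mizostiz]
  (4) Final Obstruent Devoicing: [mizostiz] → [mizostis]
/megiro/:
  (1) Stop Lenition: [megiro] → [mehiro]
  (2) Final Vowel Deletion: no change — [mehiro]
  (3) Vowel Epenthesis: no change — [mehiro]
  (4) Final Obstruent Devoicing: no change — [mehiro]
/vakikdu/:
  (1) Stop Lenition: no change — [vakikdu]
  (2) Final Vowel Deletion: [vakikdu] → [vakikd]
  (3) Vowel Epenthesis: [vakikd] → [vakikad]
  (4) Final Obstruent Devoicing: [vakikad] → [vakikat]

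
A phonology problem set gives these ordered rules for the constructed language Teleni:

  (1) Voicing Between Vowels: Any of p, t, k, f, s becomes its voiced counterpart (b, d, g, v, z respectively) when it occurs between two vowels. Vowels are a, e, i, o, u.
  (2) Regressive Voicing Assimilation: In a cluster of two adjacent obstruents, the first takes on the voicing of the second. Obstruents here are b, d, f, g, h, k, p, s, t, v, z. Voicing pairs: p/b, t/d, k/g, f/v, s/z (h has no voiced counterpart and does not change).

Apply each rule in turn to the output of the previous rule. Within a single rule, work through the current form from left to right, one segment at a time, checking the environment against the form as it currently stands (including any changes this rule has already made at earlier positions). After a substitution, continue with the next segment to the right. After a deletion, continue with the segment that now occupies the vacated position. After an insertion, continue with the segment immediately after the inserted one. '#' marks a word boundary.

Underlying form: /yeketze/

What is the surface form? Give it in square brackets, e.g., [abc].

[yegedze]

(1) Voicing Between Vowels: [yeketze] → [yegetze]
(2) Regressive Voicing Assimilation: [yegetze] → [yegedze]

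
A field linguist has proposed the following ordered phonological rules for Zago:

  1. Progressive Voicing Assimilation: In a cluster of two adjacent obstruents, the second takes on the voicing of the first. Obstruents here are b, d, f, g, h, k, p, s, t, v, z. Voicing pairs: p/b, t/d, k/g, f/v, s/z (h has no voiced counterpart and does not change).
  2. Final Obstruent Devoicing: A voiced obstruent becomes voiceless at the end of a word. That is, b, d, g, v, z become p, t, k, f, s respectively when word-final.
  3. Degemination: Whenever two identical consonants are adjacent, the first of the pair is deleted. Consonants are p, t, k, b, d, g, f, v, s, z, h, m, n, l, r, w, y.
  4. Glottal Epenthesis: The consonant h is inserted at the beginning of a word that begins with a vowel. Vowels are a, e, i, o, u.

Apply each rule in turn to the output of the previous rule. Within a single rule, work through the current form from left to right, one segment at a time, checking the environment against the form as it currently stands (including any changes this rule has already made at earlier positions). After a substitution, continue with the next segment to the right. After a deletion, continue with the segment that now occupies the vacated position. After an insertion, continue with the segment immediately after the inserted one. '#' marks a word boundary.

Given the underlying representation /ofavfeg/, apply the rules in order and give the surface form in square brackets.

1 Progressive Voicing Assimilation: [ofavfeg] → [ofavveg]
2 Final Obstruent Devoicing: [ofavveg] → [ofavvek]
3 Degemination: [ofavvek] → [ofavek]
4 Glottal Epenthesis: [ofavek] → [hofavek]

[hofavek]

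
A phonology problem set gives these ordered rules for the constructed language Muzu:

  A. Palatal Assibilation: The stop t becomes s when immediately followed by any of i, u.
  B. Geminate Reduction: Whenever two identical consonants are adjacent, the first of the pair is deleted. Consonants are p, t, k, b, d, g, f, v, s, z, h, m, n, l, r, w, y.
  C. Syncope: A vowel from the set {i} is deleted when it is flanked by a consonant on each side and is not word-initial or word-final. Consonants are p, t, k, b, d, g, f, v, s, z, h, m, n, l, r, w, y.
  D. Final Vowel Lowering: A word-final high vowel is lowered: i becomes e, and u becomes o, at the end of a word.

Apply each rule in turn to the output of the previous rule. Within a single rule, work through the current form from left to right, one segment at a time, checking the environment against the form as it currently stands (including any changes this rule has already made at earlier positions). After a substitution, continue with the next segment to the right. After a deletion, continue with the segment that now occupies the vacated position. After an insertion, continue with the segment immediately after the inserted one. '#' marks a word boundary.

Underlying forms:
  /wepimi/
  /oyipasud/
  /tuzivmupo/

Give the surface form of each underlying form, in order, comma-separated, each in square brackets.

/wepimi/:
  A Palatal Assibilation: no change — [wepimi]
  B Geminate Reduction: no change — [wepimi]
  C Syncope: [wepimi] → [wepmi]
  D Final Vowel Lowering: [wepmi] → [wepme]
/oyipasud/:
  A Palatal Assibilation: no change — [oyipasud]
  B Geminate Reduction: no change — [oyipasud]
  C Syncope: [oyipasud] → [oypasud]
  D Final Vowel Lowering: no change — [oypasud]
/tuzivmupo/:
  A Palatal Assibilation: [tuzivmupo] → [suzivmupo]
  B Geminate Reduction: no change — [suzivmupo]
  C Syncope: [suzivmupo] → [suzvmupo]
  D Final Vowel Lowering: no change — [suzvmupo]

[wepme], [oypasud], [suzvmupo]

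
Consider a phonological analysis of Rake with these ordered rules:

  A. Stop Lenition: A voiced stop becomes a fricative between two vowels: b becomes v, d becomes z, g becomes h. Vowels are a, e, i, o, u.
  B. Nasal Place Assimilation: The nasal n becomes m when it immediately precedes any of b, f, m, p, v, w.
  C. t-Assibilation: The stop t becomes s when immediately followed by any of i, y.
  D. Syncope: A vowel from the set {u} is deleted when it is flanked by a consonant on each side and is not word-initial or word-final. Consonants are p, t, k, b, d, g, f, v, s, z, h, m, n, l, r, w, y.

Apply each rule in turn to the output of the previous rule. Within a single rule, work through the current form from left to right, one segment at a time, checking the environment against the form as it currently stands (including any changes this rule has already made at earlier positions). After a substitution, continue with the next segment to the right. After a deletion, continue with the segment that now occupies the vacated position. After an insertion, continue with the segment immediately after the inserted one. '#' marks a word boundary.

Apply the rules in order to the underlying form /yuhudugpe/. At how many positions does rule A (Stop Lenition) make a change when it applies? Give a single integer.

A Stop Lenition: [yuhudugpe] → [yuhuzugpe]
B Nasal Place Assimilation: no change — [yuhuzugpe]
C t-Assibilation: no change — [yuhuzugpe]
D Syncope: [yuhuzugpe] → [yhzgpe]
Rule A changed 1 position(s).

1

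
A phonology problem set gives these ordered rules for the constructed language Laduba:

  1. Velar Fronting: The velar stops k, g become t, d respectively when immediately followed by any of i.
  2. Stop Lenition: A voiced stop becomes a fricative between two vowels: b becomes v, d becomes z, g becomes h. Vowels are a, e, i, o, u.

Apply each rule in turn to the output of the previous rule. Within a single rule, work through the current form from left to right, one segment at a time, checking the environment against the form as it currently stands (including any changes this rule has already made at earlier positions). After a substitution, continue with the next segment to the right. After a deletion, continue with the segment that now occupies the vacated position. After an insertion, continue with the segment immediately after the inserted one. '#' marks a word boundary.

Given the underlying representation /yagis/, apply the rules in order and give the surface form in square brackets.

1 Velar Fronting: [yagis] → [yadis]
2 Stop Lenition: [yadis] → [yazis]

[yazis]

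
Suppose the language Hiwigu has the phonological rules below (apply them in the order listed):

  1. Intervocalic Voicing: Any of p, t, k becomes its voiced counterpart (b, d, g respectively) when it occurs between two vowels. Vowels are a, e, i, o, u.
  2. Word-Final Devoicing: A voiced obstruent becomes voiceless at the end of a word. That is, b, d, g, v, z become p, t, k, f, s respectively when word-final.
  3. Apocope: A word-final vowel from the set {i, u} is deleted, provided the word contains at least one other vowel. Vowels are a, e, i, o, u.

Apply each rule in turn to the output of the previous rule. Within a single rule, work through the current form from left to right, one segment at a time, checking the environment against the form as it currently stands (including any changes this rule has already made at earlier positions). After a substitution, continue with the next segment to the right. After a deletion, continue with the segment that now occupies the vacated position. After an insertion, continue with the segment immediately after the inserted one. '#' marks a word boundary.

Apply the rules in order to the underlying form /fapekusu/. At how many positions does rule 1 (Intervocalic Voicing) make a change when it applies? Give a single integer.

1 Intervocalic Voicing: [fapekusu] → [fabegusu]
2 Word-Final Devoicing: no change — [fabegusu]
3 Apocope: [fabegusu] → [fabegus]
Rule 1 changed 2 position(s).

2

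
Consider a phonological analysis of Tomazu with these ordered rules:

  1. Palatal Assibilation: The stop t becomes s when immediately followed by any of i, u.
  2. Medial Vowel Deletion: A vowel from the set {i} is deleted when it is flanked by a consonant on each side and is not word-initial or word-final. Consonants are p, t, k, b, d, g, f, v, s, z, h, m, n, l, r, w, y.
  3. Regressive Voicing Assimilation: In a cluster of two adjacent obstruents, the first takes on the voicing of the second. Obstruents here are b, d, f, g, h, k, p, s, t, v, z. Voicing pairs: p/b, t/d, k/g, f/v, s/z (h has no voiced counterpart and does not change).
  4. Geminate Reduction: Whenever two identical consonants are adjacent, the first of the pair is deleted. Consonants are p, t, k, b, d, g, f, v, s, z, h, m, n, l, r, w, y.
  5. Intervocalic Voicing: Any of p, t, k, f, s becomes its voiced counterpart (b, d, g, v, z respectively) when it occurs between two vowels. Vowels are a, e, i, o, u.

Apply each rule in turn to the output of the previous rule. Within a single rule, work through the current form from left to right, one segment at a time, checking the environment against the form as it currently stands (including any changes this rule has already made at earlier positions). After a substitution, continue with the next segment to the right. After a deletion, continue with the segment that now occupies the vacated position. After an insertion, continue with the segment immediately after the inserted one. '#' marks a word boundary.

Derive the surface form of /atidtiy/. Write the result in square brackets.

[aztsy]

1 Palatal Assibilation: [atidtiy] → [asidsiy]
2 Medial Vowel Deletion: [asidsiy] → [asdsy]
3 Regressive Voicing Assimilation: [asdsy] → [aztsy]
4 Geminate Reduction: no change — [aztsy]
5 Intervocalic Voicing: no change — [aztsy]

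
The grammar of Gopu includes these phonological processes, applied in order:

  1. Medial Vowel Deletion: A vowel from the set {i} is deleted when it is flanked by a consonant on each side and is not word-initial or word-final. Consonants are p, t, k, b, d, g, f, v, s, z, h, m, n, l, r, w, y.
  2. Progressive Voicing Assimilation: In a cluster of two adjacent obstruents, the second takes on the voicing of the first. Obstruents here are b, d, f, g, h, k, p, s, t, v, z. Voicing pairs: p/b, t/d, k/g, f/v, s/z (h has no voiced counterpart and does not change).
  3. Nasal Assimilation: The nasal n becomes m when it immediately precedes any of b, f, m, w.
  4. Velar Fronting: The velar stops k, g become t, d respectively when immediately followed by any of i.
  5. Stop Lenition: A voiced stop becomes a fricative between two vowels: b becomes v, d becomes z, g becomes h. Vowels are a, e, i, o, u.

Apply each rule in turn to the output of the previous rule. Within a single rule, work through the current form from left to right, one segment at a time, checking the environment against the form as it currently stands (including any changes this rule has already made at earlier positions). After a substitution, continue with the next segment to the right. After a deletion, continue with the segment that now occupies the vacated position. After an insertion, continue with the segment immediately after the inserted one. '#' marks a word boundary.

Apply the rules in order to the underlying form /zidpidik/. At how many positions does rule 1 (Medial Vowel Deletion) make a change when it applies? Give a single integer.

1 Medial Vowel Deletion: [zidpidik] → [zdpdk]
2 Progressive Voicing Assimilation: [zdpdk] → [zdbdg]
3 Nasal Assimilation: no change — [zdbdg]
4 Velar Fronting: no change — [zdbdg]
5 Stop Lenition: no change — [zdbdg]
Rule 1 changed 3 position(s).

3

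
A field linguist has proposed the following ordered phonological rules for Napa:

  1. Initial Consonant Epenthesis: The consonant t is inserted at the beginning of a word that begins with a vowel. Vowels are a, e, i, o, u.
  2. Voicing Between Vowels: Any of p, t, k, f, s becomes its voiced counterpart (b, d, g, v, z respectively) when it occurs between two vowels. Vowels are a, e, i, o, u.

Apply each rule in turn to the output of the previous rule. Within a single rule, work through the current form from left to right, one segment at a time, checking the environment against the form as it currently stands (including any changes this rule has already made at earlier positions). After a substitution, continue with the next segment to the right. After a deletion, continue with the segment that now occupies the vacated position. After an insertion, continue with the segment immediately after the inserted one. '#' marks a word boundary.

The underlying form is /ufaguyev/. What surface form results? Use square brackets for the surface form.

[tuvaguyev]

1 Initial Consonant Epenthesis: [ufaguyev] → [tufaguyev]
2 Voicing Between Vowels: [tufaguyev] → [tuvaguyev]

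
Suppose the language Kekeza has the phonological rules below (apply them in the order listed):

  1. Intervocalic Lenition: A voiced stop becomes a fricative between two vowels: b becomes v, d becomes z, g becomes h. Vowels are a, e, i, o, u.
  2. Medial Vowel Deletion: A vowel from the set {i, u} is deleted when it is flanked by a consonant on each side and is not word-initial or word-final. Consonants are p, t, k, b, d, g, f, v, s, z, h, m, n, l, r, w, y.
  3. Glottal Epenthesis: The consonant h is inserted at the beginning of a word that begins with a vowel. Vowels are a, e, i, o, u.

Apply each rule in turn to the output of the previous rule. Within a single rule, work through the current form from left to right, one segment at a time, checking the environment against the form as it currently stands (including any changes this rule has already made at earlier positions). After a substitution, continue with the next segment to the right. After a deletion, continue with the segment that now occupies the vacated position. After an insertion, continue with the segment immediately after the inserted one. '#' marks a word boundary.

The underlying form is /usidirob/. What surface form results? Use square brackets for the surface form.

[huszrob]

1 Intervocalic Lenition: [usidirob] → [usizirob]
2 Medial Vowel Deletion: [usizirob] → [uszrob]
3 Glottal Epenthesis: [uszrob] → [huszrob]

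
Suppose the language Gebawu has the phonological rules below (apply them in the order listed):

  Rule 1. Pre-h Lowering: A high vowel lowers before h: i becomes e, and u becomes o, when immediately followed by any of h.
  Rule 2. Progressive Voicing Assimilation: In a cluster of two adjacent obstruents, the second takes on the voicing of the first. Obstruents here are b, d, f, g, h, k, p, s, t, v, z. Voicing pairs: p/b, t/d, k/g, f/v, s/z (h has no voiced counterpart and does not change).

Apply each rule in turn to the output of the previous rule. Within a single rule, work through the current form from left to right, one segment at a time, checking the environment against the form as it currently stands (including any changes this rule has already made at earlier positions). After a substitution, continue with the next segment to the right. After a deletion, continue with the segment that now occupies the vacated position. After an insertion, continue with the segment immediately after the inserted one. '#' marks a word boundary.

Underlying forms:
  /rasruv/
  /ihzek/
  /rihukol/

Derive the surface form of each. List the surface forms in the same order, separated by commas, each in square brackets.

[rasruv], [ehsek], [rehukol]

/rasruv/:
  Rule 1 Pre-h Lowering: no change — [rasruv]
  Rule 2 Progressive Voicing Assimilation: no change — [rasruv]
/ihzek/:
  Rule 1 Pre-h Lowering: [ihzek] → [ehzek]
  Rule 2 Progressive Voicing Assimilation: [ehzek] → [ehsek]
/rihukol/:
  Rule 1 Pre-h Lowering: [rihukol] → [rehukol]
  Rule 2 Progressive Voicing Assimilation: no change — [rehukol]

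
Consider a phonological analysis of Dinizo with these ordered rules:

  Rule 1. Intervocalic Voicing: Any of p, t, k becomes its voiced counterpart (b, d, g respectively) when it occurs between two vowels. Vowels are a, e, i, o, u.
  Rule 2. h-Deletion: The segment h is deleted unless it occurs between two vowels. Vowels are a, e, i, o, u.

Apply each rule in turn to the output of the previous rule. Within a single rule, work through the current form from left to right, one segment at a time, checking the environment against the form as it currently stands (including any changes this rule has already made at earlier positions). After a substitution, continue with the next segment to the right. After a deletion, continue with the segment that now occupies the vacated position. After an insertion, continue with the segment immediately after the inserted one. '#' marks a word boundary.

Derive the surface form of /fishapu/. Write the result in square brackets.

[fisabu]

Rule 1 Intervocalic Voicing: [fishapu] → [fishabu]
Rule 2 h-Deletion: [fishabu] → [fisabu]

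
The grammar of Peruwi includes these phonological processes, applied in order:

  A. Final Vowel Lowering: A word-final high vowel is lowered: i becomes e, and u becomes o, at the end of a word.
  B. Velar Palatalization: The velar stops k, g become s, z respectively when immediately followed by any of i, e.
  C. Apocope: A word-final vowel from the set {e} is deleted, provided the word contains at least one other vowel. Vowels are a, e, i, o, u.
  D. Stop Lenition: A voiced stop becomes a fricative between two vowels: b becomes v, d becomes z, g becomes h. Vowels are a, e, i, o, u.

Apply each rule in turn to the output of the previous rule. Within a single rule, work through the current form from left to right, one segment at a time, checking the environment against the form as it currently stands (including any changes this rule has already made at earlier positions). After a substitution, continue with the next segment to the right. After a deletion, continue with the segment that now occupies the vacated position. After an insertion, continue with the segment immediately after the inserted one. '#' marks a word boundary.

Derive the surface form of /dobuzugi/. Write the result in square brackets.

A Final Vowel Lowering: [dobuzugi] → [dobuzuge]
B Velar Palatalization: [dobuzuge] → [dobuzuze]
C Apocope: [dobuzuze] → [dobuzuz]
D Stop Lenition: [dobuzuz] → [dovuzuz]

[dovuzuz]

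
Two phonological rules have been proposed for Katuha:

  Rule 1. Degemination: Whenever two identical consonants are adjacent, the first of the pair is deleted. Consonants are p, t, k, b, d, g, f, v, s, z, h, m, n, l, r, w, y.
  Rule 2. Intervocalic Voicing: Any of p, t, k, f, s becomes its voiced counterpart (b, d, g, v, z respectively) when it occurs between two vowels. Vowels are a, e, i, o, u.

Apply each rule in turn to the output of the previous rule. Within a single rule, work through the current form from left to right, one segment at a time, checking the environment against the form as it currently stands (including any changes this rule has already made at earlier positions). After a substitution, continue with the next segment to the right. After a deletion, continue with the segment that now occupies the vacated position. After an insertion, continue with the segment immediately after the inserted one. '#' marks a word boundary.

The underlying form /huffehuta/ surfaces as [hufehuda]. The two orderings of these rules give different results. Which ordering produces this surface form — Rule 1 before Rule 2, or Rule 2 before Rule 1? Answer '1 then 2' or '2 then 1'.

Order 1 then 2:
  1 Degemination: [huffehuta] → [hufehuta]
  2 Intervocalic Voicing: [hufehuta] → [huvehuda]
  result: [huvehuda]
Order 2 then 1:
  2 Intervocalic Voicing: [huffehuta] → [huffehuda]
  1 Degemination: [huffehuda] → [hufehuda]
  result: [hufehuda]

2 then 1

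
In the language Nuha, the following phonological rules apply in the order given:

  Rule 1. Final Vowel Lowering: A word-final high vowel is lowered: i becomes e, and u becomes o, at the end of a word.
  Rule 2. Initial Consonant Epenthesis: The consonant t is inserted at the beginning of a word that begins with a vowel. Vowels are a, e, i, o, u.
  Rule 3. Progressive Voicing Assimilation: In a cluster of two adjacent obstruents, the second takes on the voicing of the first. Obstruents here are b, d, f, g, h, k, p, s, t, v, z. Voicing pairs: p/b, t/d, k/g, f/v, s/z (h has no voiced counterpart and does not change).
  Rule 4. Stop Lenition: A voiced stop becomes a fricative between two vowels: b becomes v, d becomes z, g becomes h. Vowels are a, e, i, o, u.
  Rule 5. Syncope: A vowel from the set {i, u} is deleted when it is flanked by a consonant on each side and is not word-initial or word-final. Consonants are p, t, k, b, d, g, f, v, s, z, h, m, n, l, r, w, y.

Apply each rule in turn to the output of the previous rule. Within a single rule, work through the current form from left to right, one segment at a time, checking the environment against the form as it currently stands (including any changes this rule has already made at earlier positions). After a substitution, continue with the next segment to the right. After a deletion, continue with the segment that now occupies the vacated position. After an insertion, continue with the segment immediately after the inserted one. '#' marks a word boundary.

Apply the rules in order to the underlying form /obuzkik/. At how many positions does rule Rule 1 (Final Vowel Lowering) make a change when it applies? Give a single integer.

0

Rule 1 Final Vowel Lowering: no change — [obuzkik]
Rule 2 Initial Consonant Epenthesis: [obuzkik] → [tobuzkik]
Rule 3 Progressive Voicing Assimilation: [tobuzkik] → [tobuzgik]
Rule 4 Stop Lenition: [tobuzgik] → [tovuzgik]
Rule 5 Syncope: [tovuzgik] → [tovzgk]
Rule Rule 1 changed 0 position(s).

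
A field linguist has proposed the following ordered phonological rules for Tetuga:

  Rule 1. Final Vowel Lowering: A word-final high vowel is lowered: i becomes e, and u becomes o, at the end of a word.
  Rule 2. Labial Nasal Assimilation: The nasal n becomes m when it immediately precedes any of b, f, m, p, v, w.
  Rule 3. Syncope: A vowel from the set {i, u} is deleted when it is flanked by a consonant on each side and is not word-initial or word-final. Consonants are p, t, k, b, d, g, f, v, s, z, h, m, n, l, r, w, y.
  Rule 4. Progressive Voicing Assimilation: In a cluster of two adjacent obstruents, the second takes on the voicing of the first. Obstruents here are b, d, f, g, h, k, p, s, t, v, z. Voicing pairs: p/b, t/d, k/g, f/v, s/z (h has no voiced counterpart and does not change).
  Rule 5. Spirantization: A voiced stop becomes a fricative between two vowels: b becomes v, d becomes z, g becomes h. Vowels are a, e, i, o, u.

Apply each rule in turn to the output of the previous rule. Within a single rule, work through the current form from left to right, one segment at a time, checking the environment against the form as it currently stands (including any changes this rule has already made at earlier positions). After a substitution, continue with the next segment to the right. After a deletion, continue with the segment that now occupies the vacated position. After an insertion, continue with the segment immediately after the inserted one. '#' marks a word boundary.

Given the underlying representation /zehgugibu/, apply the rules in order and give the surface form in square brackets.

Rule 1 Final Vowel Lowering: [zehgugibu] → [zehgugibo]
Rule 2 Labial Nasal Assimilation: no change — [zehgugibo]
Rule 3 Syncope: [zehgugibo] → [zehggbo]
Rule 4 Progressive Voicing Assimilation: [zehggbo] → [zehkkpo]
Rule 5 Spirantization: no change — [zehkkpo]

[zehkkpo]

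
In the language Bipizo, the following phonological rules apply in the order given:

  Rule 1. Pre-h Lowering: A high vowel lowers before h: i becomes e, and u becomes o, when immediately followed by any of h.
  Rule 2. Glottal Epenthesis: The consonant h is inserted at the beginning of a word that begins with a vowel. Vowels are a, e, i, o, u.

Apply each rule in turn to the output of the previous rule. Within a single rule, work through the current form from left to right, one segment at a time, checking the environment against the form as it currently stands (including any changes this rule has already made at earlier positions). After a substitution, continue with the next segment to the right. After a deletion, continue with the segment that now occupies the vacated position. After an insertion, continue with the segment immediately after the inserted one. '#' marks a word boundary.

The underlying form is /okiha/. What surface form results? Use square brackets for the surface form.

Rule 1 Pre-h Lowering: [okiha] → [okeha]
Rule 2 Glottal Epenthesis: [okeha] → [hokeha]

[hokeha]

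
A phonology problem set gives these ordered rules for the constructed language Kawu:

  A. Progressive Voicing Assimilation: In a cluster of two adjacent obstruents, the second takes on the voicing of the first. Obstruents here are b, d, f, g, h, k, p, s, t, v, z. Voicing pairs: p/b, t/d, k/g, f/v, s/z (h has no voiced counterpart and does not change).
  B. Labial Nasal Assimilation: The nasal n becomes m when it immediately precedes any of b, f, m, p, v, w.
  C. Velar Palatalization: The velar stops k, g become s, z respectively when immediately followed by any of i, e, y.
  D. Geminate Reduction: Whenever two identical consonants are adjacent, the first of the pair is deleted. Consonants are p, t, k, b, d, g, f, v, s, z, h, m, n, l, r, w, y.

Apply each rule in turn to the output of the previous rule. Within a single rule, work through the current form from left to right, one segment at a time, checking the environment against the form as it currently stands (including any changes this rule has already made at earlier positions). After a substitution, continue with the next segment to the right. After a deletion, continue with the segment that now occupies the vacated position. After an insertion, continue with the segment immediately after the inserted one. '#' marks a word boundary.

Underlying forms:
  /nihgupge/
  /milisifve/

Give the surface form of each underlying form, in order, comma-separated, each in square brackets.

[nihkupse], [milisife]

/nihgupge/:
  A Progressive Voicing Assimilation: [nihgupge] → [nihkupke]
  B Labial Nasal Assimilation: no change — [nihkupke]
  C Velar Palatalization: [nihkupke] → [nihkupse]
  D Geminate Reduction: no change — [nihkupse]
/milisifve/:
  A Progressive Voicing Assimilation: [milisifve] → [milisiffe]
  B Labial Nasal Assimilation: no change — [milisiffe]
  C Velar Palatalization: no change — [milisiffe]
  D Geminate Reduction: [milisiffe] → [milisife]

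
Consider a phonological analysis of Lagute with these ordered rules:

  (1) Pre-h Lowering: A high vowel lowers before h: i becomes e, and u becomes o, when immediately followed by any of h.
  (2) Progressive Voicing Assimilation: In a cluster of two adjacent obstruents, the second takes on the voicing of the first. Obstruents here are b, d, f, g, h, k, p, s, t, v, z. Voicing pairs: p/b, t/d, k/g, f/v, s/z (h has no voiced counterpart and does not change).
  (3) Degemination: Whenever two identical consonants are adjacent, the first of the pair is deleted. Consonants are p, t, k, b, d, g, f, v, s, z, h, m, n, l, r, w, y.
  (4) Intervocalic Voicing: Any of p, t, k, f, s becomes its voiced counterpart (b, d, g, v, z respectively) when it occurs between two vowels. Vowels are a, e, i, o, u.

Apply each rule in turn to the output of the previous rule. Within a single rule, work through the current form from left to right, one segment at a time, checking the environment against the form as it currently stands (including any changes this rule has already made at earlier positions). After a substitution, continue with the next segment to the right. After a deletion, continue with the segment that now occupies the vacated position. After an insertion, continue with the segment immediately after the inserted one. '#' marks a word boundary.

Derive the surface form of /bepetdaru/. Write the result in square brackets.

[bebedaru]

(1) Pre-h Lowering: no change — [bepetdaru]
(2) Progressive Voicing Assimilation: [bepetdaru] → [bepettaru]
(3) Degemination: [bepettaru] → [bepetaru]
(4) Intervocalic Voicing: [bepetaru] → [bebedaru]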